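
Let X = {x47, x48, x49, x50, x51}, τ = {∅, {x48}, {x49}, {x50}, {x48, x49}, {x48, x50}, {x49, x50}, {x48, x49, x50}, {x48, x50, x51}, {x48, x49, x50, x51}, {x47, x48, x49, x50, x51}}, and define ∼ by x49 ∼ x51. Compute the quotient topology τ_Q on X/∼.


X/∼ = {[x47], [x48], [x49=x51], [x50]}; |τ_Q| = 6.

Equivalence classes: [x47], [x48], [x49=x51], [x50].
Quotient map π: X → X/∼ sends x47 ↦ [x47], x48 ↦ [x48], x49 ↦ [x49=x51], x50 ↦ [x50], x51 ↦ [x49=x51].
For each subset V ⊆ X/∼, compute π^{-1}(V) ⊆ X and check whether π^{-1}(V) ∈ τ. V is open in τ_Q iff π^{-1}(V) ∈ τ.
  V = {}: π^{-1}(V) = ∅ ∈ τ ✓.
  V = {[x47]}: π^{-1}(V) = {x47} ∉ τ ✗.
  V = {[x48]}: π^{-1}(V) = {x48} ∈ τ ✓.
  V = {[x47], [x48]}: π^{-1}(V) = {x47, x48} ∉ τ ✗.
  V = {[x49=x51]}: π^{-1}(V) = {x49, x51} ∉ τ ✗.
  V = {[x47], [x49=x51]}: π^{-1}(V) = {x47, x49, x51} ∉ τ ✗.
  V = {[x48], [x49=x51]}: π^{-1}(V) = {x48, x49, x51} ∉ τ ✗.
  V = {[x47], [x48], [x49=x51]}: π^{-1}(V) = {x47, x48, x49, x51} ∉ τ ✗.
  V = {[x50]}: π^{-1}(V) = {x50} ∈ τ ✓.
  V = {[x47], [x50]}: π^{-1}(V) = {x47, x50} ∉ τ ✗.
  V = {[x48], [x50]}: π^{-1}(V) = {x48, x50} ∈ τ ✓.
  V = {[x47], [x48], [x50]}: π^{-1}(V) = {x47, x48, x50} ∉ τ ✗.
  V = {[x49=x51], [x50]}: π^{-1}(V) = {x49, x50, x51} ∉ τ ✗.
  V = {[x47], [x49=x51], [x50]}: π^{-1}(V) = {x47, x49, x50, x51} ∉ τ ✗.
  V = {[x48], [x49=x51], [x50]}: π^{-1}(V) = {x48, x49, x50, x51} ∈ τ ✓.
  V = {[x47], [x48], [x49=x51], [x50]}: π^{-1}(V) = {x47, x48, x49, x50, x51} ∈ τ ✓.
Open sets in the quotient: τ_Q = {{}, {[x48]}, {[x50]}, {[x48], [x50]}, {[x48], [x49=x51], [x50]}, {[x47], [x48], [x49=x51], [x50]}} (6 elements).


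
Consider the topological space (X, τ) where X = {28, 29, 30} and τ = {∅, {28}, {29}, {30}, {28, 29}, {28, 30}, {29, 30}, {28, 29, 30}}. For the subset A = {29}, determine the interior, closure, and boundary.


int(A) = {29}, cl(A) = {29}, ∂A = ∅.

Closed sets in (X, τ) are complements of opens:
  closed(X, τ) = {∅, {28}, {29}, {30}, {28, 29}, {28, 30}, {29, 30}, {28, 29, 30}}.
int(A) = ⋃ {U ∈ τ : U ⊆ A}. Opens contained in A: ∅, {29}.
Taking the union of these: int(A) = {29}.
cl(A) = ⋂ {C closed : A ⊆ C}. Closed sets containing A: {29}, {28, 29}, {29, 30}, {28, 29, 30}.
Intersecting these: cl(A) = {29}.
∂A = cl(A) ∖ int(A) = {29} ∖ {29} = ∅.


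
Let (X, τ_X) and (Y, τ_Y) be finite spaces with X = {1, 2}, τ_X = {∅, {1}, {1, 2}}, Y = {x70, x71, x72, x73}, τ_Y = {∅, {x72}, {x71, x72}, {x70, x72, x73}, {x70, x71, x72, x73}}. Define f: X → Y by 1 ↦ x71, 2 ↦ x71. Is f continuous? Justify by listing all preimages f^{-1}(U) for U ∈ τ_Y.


f IS continuous.

Compute f^{-1}(U) for each U ∈ τ_Y:
  U = ∅: f^{-1}(U) = ∅ ∈ τ_X ✓.
  U = {x72}: f^{-1}(U) = ∅ ∈ τ_X ✓.
  U = {x71, x72}: f^{-1}(U) = {1, 2} ∈ τ_X ✓.
  U = {x70, x72, x73}: f^{-1}(U) = ∅ ∈ τ_X ✓.
  U = {x70, x71, x72, x73}: f^{-1}(U) = {1, 2} ∈ τ_X ✓.
Every preimage lies in τ_X, so f IS continuous.


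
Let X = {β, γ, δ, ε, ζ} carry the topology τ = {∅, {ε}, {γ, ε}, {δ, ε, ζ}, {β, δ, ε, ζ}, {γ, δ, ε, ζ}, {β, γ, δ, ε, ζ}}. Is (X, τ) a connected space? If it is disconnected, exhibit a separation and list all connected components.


(X, τ) is connected.

Find clopen sets (U ∈ τ with X ∖ U ∈ τ):
  U = ∅, X ∖ U = {β, γ, δ, ε, ζ} — both open, so U is clopen.
  U = {β, γ, δ, ε, ζ}, X ∖ U = ∅ — both open, so U is clopen.
Only trivial clopens (∅ and X) exist, so (X, τ) is connected.
Compute connected components by grouping points that agree on all clopens:
  component: {β, γ, δ, ε, ζ}


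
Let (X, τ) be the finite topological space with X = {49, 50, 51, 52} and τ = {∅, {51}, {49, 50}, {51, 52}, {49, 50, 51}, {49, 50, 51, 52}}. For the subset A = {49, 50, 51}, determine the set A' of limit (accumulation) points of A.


A' = {49, 50, 52}

For each x ∈ X, list the open sets U ∈ τ with x ∈ U, then check whether U ∩ (A ∖ {x}) ≠ ∅ for every such U.
  x = 49: opens ∋ x are {49, 50}, {49, 50, 51}, {49, 50, 51, 52}; each meets A ∖ {49}, so x IS a limit point.
  x = 50: opens ∋ x are {49, 50}, {49, 50, 51}, {49, 50, 51, 52}; each meets A ∖ {50}, so x IS a limit point.
  x = 51: open {51} ∋ x has {51} ∩ (A ∖ {51}) = ∅, so x is NOT a limit point.
  x = 52: opens ∋ x are {51, 52}, {49, 50, 51, 52}; each meets A ∖ {52}, so x IS a limit point.
Collecting: A' = {49, 50, 52}.


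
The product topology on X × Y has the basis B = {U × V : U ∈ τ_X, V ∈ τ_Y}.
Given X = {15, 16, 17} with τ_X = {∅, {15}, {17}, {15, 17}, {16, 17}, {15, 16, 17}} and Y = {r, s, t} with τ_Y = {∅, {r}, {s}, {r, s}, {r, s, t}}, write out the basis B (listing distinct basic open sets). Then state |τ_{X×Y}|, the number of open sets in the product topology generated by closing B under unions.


Basis B = {∅ × ∅, {15} × {r}, {15} × {s}, {17} × {r}, {17} × {s}, {15} × {r, s}, {15, 17} × {r}, {15, 17} × {s}, {16, 17} × {r}, {16, 17} × {s}, {17} × {r, s}, {15} × {r, s, t}, {15, 16, 17} × {r}, {15, 16, 17} × {s}, {17} × {r, s, t}, {15, 17} × {r, s}, {16, 17} × {r, s}, {15, 17} × {r, s, t}, {15, 16, 17} × {r, s}, {16, 17} × {r, s, t}, {15, 16, 17} × {r, s, t}}; |τ_{X×Y}| = 70.

Enumerate products U × V with U ∈ τ_X, V ∈ τ_Y (deduplicated):
  ∅ × ∅ = {} (∅)
  {15} × {r} = {(15,r)}
  {15} × {s} = {(15,s)}
  {17} × {r} = {(17,r)}
  {17} × {s} = {(17,s)}
  {15} × {r, s} = {(15,r), (15,s)}
  {15, 17} × {r} = {(15,r), (17,r)}
  {15, 17} × {s} = {(15,s), (17,s)}
  {16, 17} × {r} = {(16,r), (17,r)}
  {16, 17} × {s} = {(16,s), (17,s)}
  {17} × {r, s} = {(17,r), (17,s)}
  {15} × {r, s, t} = {(15,r), (15,s), (15,t)}
  {15, 16, 17} × {r} = {(15,r), (16,r), (17,r)}
  {15, 16, 17} × {s} = {(15,s), (16,s), (17,s)}
  {17} × {r, s, t} = {(17,r), (17,s), (17,t)}
  {15, 17} × {r, s} = {(15,r), (15,s), (17,r), (17,s)}
  {16, 17} × {r, s} = {(16,r), (16,s), (17,r), (17,s)}
  {15, 17} × {r, s, t} = {(15,r), (15,s), (15,t), (17,r), (17,s), (17,t)}
  {15, 16, 17} × {r, s} = {(15,r), (15,s), (16,r), (16,s), (17,r), (17,s)}
  {16, 17} × {r, s, t} = {(16,r), (16,s), (16,t), (17,r), (17,s), (17,t)}
  {15, 16, 17} × {r, s, t} = {(15,r), (15,s), (15,t), (16,r), (16,s), (16,t), (17,r), (17,s), (17,t)}
These 21 distinct sets form the basis B.
Close under arbitrary unions to get τ_{X×Y}; counting gives |τ_{X×Y}| = 70.


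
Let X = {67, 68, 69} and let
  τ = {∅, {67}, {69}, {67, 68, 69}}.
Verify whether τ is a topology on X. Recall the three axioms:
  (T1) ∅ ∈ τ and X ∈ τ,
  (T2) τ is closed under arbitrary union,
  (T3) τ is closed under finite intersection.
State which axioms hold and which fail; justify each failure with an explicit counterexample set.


τ is NOT a topology on X.

Axiom (T1): ∅ ∈ τ? Yes; X ∈ τ? Yes.
Axiom (T2/T3): check pairwise unions and intersections of members of τ.
Counterexample for (T2): {67} ∪ {69} = {67, 69} ∉ τ. Therefore τ is NOT a topology.


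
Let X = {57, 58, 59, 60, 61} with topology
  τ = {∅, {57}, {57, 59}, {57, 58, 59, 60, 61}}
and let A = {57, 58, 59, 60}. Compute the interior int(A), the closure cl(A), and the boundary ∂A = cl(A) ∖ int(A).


int(A) = {57, 59}, cl(A) = {57, 58, 59, 60, 61}, ∂A = {58, 60, 61}.

Closed sets in (X, τ) are complements of opens:
  closed(X, τ) = {∅, {58, 60, 61}, {58, 59, 60, 61}, {57, 58, 59, 60, 61}}.
int(A) = ⋃ {U ∈ τ : U ⊆ A}. Opens contained in A: ∅, {57}, {57, 59}.
Taking the union of these: int(A) = {57, 59}.
cl(A) = ⋂ {C closed : A ⊆ C}. Closed sets containing A: {57, 58, 59, 60, 61}.
Intersecting these: cl(A) = {57, 58, 59, 60, 61}.
∂A = cl(A) ∖ int(A) = {57, 58, 59, 60, 61} ∖ {57, 59} = {58, 60, 61}.


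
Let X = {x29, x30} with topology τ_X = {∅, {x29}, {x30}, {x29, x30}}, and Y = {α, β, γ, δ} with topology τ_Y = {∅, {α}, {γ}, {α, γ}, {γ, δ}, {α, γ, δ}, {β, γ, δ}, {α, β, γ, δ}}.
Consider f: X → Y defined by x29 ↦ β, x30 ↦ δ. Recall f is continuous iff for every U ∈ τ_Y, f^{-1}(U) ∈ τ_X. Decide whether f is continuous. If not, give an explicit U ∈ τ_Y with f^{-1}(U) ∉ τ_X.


f IS continuous.

Compute f^{-1}(U) for each U ∈ τ_Y:
  U = ∅: f^{-1}(U) = ∅ ∈ τ_X ✓.
  U = {α}: f^{-1}(U) = ∅ ∈ τ_X ✓.
  U = {γ}: f^{-1}(U) = ∅ ∈ τ_X ✓.
  U = {α, γ}: f^{-1}(U) = ∅ ∈ τ_X ✓.
  U = {γ, δ}: f^{-1}(U) = {x30} ∈ τ_X ✓.
  U = {α, γ, δ}: f^{-1}(U) = {x30} ∈ τ_X ✓.
  U = {β, γ, δ}: f^{-1}(U) = {x29, x30} ∈ τ_X ✓.
  U = {α, β, γ, δ}: f^{-1}(U) = {x29, x30} ∈ τ_X ✓.
Every preimage lies in τ_X, so f IS continuous.


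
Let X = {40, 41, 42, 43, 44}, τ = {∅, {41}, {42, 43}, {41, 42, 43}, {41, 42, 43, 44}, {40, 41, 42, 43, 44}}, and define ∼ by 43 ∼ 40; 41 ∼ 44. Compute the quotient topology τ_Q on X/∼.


X/∼ = {[40=43], [41=44], [42]}; |τ_Q| = 2.

Equivalence classes: [40=43], [41=44], [42].
Quotient map π: X → X/∼ sends 40 ↦ [40=43], 41 ↦ [41=44], 42 ↦ [42], 43 ↦ [40=43], 44 ↦ [41=44].
For each subset V ⊆ X/∼, compute π^{-1}(V) ⊆ X and check whether π^{-1}(V) ∈ τ. V is open in τ_Q iff π^{-1}(V) ∈ τ.
  V = {}: π^{-1}(V) = ∅ ∈ τ ✓.
  V = {[40=43]}: π^{-1}(V) = {40, 43} ∉ τ ✗.
  V = {[41=44]}: π^{-1}(V) = {41, 44} ∉ τ ✗.
  V = {[40=43], [41=44]}: π^{-1}(V) = {40, 41, 43, 44} ∉ τ ✗.
  V = {[42]}: π^{-1}(V) = {42} ∉ τ ✗.
  V = {[40=43], [42]}: π^{-1}(V) = {40, 42, 43} ∉ τ ✗.
  V = {[41=44], [42]}: π^{-1}(V) = {41, 42, 44} ∉ τ ✗.
  V = {[40=43], [41=44], [42]}: π^{-1}(V) = {40, 41, 42, 43, 44} ∈ τ ✓.
Open sets in the quotient: τ_Q = {{}, {[40=43], [41=44], [42]}} (2 elements).


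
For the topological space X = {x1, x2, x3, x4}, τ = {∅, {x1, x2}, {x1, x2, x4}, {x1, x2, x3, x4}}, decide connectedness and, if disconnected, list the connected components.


(X, τ) is connected.

Find clopen sets (U ∈ τ with X ∖ U ∈ τ):
  U = ∅, X ∖ U = {x1, x2, x3, x4} — both open, so U is clopen.
  U = {x1, x2, x3, x4}, X ∖ U = ∅ — both open, so U is clopen.
Only trivial clopens (∅ and X) exist, so (X, τ) is connected.
Compute connected components by grouping points that agree on all clopens:
  component: {x1, x2, x3, x4}


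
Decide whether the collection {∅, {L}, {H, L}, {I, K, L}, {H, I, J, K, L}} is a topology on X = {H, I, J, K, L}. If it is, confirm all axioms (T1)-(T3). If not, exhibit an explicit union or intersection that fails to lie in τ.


τ is NOT a topology on X.

Axiom (T1): ∅ ∈ τ? Yes; X ∈ τ? Yes.
Axiom (T2/T3): check pairwise unions and intersections of members of τ.
Counterexample for (T2): {H, L} ∪ {I, K, L} = {H, I, K, L} ∉ τ. Therefore τ is NOT a topology.


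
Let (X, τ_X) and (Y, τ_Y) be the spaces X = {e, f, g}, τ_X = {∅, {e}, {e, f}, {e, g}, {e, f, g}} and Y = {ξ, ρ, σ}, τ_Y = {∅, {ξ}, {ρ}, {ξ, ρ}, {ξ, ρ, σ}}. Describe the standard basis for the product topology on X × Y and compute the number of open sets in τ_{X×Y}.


Basis B = {∅ × ∅, {e} × {ξ}, {e} × {ρ}, {e} × {ξ, ρ}, {e, f} × {ξ}, {e, g} × {ξ}, {e, f} × {ρ}, {e, g} × {ρ}, {e} × {ξ, ρ, σ}, {e, f, g} × {ξ}, {e, f, g} × {ρ}, {e, f} × {ξ, ρ}, {e, g} × {ξ, ρ}, {e, f} × {ξ, ρ, σ}, {e, g} × {ξ, ρ, σ}, {e, f, g} × {ξ, ρ}, {e, f, g} × {ξ, ρ, σ}}; |τ_{X×Y}| = 50.

Enumerate products U × V with U ∈ τ_X, V ∈ τ_Y (deduplicated):
  ∅ × ∅ = {} (∅)
  {e} × {ξ} = {(e,ξ)}
  {e} × {ρ} = {(e,ρ)}
  {e} × {ξ, ρ} = {(e,ξ), (e,ρ)}
  {e, f} × {ξ} = {(e,ξ), (f,ξ)}
  {e, g} × {ξ} = {(e,ξ), (g,ξ)}
  {e, f} × {ρ} = {(e,ρ), (f,ρ)}
  {e, g} × {ρ} = {(e,ρ), (g,ρ)}
  {e} × {ξ, ρ, σ} = {(e,ξ), (e,ρ), (e,σ)}
  {e, f, g} × {ξ} = {(e,ξ), (f,ξ), (g,ξ)}
  {e, f, g} × {ρ} = {(e,ρ), (f,ρ), (g,ρ)}
  {e, f} × {ξ, ρ} = {(e,ξ), (e,ρ), (f,ξ), (f,ρ)}
  {e, g} × {ξ, ρ} = {(e,ξ), (e,ρ), (g,ξ), (g,ρ)}
  {e, f} × {ξ, ρ, σ} = {(e,ξ), (e,ρ), (e,σ), (f,ξ), (f,ρ), (f,σ)}
  {e, g} × {ξ, ρ, σ} = {(e,ξ), (e,ρ), (e,σ), (g,ξ), (g,ρ), (g,σ)}
  {e, f, g} × {ξ, ρ} = {(e,ξ), (e,ρ), (f,ξ), (f,ρ), (g,ξ), (g,ρ)}
  {e, f, g} × {ξ, ρ, σ} = {(e,ξ), (e,ρ), (e,σ), (f,ξ), (f,ρ), (f,σ), (g,ξ), (g,ρ), (g,σ)}
These 17 distinct sets form the basis B.
Close under arbitrary unions to get τ_{X×Y}; counting gives |τ_{X×Y}| = 50.


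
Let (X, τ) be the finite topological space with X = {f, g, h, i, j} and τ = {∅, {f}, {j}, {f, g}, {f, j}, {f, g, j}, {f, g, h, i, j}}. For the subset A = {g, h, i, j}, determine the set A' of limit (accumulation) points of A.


A' = {h, i}

For each x ∈ X, list the open sets U ∈ τ with x ∈ U, then check whether U ∩ (A ∖ {x}) ≠ ∅ for every such U.
  x = f: open {f} ∋ x has {f} ∩ (A ∖ {f}) = ∅, so x is NOT a limit point.
  x = g: open {f, g} ∋ x has {f, g} ∩ (A ∖ {g}) = ∅, so x is NOT a limit point.
  x = h: opens ∋ x are {f, g, h, i, j}; each meets A ∖ {h}, so x IS a limit point.
  x = i: opens ∋ x are {f, g, h, i, j}; each meets A ∖ {i}, so x IS a limit point.
  x = j: open {j} ∋ x has {j} ∩ (A ∖ {j}) = ∅, so x is NOT a limit point.
Collecting: A' = {h, i}.


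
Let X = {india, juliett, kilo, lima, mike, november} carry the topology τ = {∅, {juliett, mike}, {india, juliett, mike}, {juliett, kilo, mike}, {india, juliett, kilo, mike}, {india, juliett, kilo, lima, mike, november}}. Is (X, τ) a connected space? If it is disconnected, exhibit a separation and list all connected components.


(X, τ) is connected.

Find clopen sets (U ∈ τ with X ∖ U ∈ τ):
  U = ∅, X ∖ U = {india, juliett, kilo, lima, mike, november} — both open, so U is clopen.
  U = {india, juliett, kilo, lima, mike, november}, X ∖ U = ∅ — both open, so U is clopen.
Only trivial clopens (∅ and X) exist, so (X, τ) is connected.
Compute connected components by grouping points that agree on all clopens:
  component: {india, juliett, kilo, lima, mike, november}


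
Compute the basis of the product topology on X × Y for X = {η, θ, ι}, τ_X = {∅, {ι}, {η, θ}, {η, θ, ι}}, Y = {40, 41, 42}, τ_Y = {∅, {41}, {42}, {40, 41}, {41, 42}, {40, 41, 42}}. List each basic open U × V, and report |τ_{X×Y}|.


Basis B = {∅ × ∅, {ι} × {41}, {ι} × {42}, {η, θ} × {41}, {η, θ} × {42}, {ι} × {40, 41}, {ι} × {41, 42}, {η, θ, ι} × {41}, {η, θ, ι} × {42}, {ι} × {40, 41, 42}, {η, θ} × {40, 41}, {η, θ} × {41, 42}, {η, θ} × {40, 41, 42}, {η, θ, ι} × {40, 41}, {η, θ, ι} × {41, 42}, {η, θ, ι} × {40, 41, 42}}; |τ_{X×Y}| = 36.

Enumerate products U × V with U ∈ τ_X, V ∈ τ_Y (deduplicated):
  ∅ × ∅ = {} (∅)
  {ι} × {41} = {(ι,41)}
  {ι} × {42} = {(ι,42)}
  {η, θ} × {41} = {(η,41), (θ,41)}
  {η, θ} × {42} = {(η,42), (θ,42)}
  {ι} × {40, 41} = {(ι,40), (ι,41)}
  {ι} × {41, 42} = {(ι,41), (ι,42)}
  {η, θ, ι} × {41} = {(η,41), (θ,41), (ι,41)}
  {η, θ, ι} × {42} = {(η,42), (θ,42), (ι,42)}
  {ι} × {40, 41, 42} = {(ι,40), (ι,41), (ι,42)}
  {η, θ} × {40, 41} = {(η,40), (η,41), (θ,40), (θ,41)}
  {η, θ} × {41, 42} = {(η,41), (η,42), (θ,41), (θ,42)}
  {η, θ} × {40, 41, 42} = {(η,40), (η,41), (η,42), (θ,40), (θ,41), (θ,42)}
  {η, θ, ι} × {40, 41} = {(η,40), (η,41), (θ,40), (θ,41), (ι,40), (ι,41)}
  {η, θ, ι} × {41, 42} = {(η,41), (η,42), (θ,41), (θ,42), (ι,41), (ι,42)}
  {η, θ, ι} × {40, 41, 42} = {(η,40), (η,41), (η,42), (θ,40), (θ,41), (θ,42), (ι,40), (ι,41), (ι,42)}
These 16 distinct sets form the basis B.
Close under arbitrary unions to get τ_{X×Y}; counting gives |τ_{X×Y}| = 36.


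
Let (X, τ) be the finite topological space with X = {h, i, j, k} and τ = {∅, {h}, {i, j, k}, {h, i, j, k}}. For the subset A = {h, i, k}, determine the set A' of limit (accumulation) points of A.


A' = {i, j, k}

For each x ∈ X, list the open sets U ∈ τ with x ∈ U, then check whether U ∩ (A ∖ {x}) ≠ ∅ for every such U.
  x = h: open {h} ∋ x has {h} ∩ (A ∖ {h}) = ∅, so x is NOT a limit point.
  x = i: opens ∋ x are {i, j, k}, {h, i, j, k}; each meets A ∖ {i}, so x IS a limit point.
  x = j: opens ∋ x are {i, j, k}, {h, i, j, k}; each meets A ∖ {j}, so x IS a limit point.
  x = k: opens ∋ x are {i, j, k}, {h, i, j, k}; each meets A ∖ {k}, so x IS a limit point.
Collecting: A' = {i, j, k}.


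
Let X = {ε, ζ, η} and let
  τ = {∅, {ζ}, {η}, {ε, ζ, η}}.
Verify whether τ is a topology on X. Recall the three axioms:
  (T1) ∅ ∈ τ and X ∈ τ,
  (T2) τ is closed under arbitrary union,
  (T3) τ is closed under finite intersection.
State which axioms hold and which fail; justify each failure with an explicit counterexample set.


τ is NOT a topology on X.

Axiom (T1): ∅ ∈ τ? Yes; X ∈ τ? Yes.
Axiom (T2/T3): check pairwise unions and intersections of members of τ.
Counterexample for (T2): {ζ} ∪ {η} = {ζ, η} ∉ τ. Therefore τ is NOT a topology.


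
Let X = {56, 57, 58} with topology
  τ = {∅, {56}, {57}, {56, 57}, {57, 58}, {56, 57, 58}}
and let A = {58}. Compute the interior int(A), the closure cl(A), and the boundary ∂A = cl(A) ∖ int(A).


int(A) = ∅, cl(A) = {58}, ∂A = {58}.

Closed sets in (X, τ) are complements of opens:
  closed(X, τ) = {∅, {56}, {58}, {56, 58}, {57, 58}, {56, 57, 58}}.
int(A) = ⋃ {U ∈ τ : U ⊆ A}. Opens contained in A: ∅.
Taking the union of these: int(A) = ∅.
cl(A) = ⋂ {C closed : A ⊆ C}. Closed sets containing A: {58}, {56, 58}, {57, 58}, {56, 57, 58}.
Intersecting these: cl(A) = {58}.
∂A = cl(A) ∖ int(A) = {58} ∖ ∅ = {58}.


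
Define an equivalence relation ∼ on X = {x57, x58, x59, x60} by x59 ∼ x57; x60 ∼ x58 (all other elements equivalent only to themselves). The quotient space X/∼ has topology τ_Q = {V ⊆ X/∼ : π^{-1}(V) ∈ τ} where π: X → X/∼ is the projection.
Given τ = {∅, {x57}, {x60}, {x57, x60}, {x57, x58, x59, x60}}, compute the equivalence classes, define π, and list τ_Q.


X/∼ = {[x57=x59], [x58=x60]}; |τ_Q| = 2.

Equivalence classes: [x57=x59], [x58=x60].
Quotient map π: X → X/∼ sends x57 ↦ [x57=x59], x58 ↦ [x58=x60], x59 ↦ [x57=x59], x60 ↦ [x58=x60].
For each subset V ⊆ X/∼, compute π^{-1}(V) ⊆ X and check whether π^{-1}(V) ∈ τ. V is open in τ_Q iff π^{-1}(V) ∈ τ.
  V = {}: π^{-1}(V) = ∅ ∈ τ ✓.
  V = {[x57=x59]}: π^{-1}(V) = {x57, x59} ∉ τ ✗.
  V = {[x58=x60]}: π^{-1}(V) = {x58, x60} ∉ τ ✗.
  V = {[x57=x59], [x58=x60]}: π^{-1}(V) = {x57, x58, x59, x60} ∈ τ ✓.
Open sets in the quotient: τ_Q = {{}, {[x57=x59], [x58=x60]}} (2 elements).


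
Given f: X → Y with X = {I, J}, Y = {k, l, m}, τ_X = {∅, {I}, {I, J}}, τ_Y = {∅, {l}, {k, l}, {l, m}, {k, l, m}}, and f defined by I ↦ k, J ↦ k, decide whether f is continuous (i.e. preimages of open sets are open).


f IS continuous.

Compute f^{-1}(U) for each U ∈ τ_Y:
  U = ∅: f^{-1}(U) = ∅ ∈ τ_X ✓.
  U = {l}: f^{-1}(U) = ∅ ∈ τ_X ✓.
  U = {k, l}: f^{-1}(U) = {I, J} ∈ τ_X ✓.
  U = {l, m}: f^{-1}(U) = ∅ ∈ τ_X ✓.
  U = {k, l, m}: f^{-1}(U) = {I, J} ∈ τ_X ✓.
Every preimage lies in τ_X, so f IS continuous.


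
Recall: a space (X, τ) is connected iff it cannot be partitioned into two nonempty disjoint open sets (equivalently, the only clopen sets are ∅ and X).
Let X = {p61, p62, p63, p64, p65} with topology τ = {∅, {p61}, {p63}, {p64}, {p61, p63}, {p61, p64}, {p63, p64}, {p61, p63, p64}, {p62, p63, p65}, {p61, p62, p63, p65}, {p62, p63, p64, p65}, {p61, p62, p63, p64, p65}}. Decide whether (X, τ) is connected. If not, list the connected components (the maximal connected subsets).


(X, τ) is disconnected; components = [{p61}, {p64}, {p62, p63, p65}].

Find clopen sets (U ∈ τ with X ∖ U ∈ τ):
  U = ∅, X ∖ U = {p61, p62, p63, p64, p65} — both open, so U is clopen.
  U = {p61}, X ∖ U = {p62, p63, p64, p65} — both open, so U is clopen.
  U = {p64}, X ∖ U = {p61, p62, p63, p65} — both open, so U is clopen.
  U = {p61, p64}, X ∖ U = {p62, p63, p65} — both open, so U is clopen.
  U = {p62, p63, p65}, X ∖ U = {p61, p64} — both open, so U is clopen.
  U = {p61, p62, p63, p65}, X ∖ U = {p64} — both open, so U is clopen.
  U = {p62, p63, p64, p65}, X ∖ U = {p61} — both open, so U is clopen.
  U = {p61, p62, p63, p64, p65}, X ∖ U = ∅ — both open, so U is clopen.
Nontrivial clopen(s) exist: e.g. {p61, p64}. So (X, τ) is disconnected.
Compute connected components by grouping points that agree on all clopens:
  component: {p61}
  component: {p64}
  component: {p62, p63, p65}


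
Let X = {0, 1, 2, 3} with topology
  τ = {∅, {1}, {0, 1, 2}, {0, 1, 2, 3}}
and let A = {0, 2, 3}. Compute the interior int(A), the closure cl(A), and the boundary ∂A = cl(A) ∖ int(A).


int(A) = ∅, cl(A) = {0, 2, 3}, ∂A = {0, 2, 3}.

Closed sets in (X, τ) are complements of opens:
  closed(X, τ) = {∅, {3}, {0, 2, 3}, {0, 1, 2, 3}}.
int(A) = ⋃ {U ∈ τ : U ⊆ A}. Opens contained in A: ∅.
Taking the union of these: int(A) = ∅.
cl(A) = ⋂ {C closed : A ⊆ C}. Closed sets containing A: {0, 2, 3}, {0, 1, 2, 3}.
Intersecting these: cl(A) = {0, 2, 3}.
∂A = cl(A) ∖ int(A) = {0, 2, 3} ∖ ∅ = {0, 2, 3}.


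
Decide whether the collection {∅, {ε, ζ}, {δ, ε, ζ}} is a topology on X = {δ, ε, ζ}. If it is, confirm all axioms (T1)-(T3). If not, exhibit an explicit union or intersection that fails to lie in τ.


τ IS a topology on X.

Axiom (T1): ∅ ∈ τ? Yes; X ∈ τ? Yes.
Axiom (T2/T3): check pairwise unions and intersections of members of τ.
All pairwise intersections and unions checked — each lies in τ. Therefore τ satisfies (T1), (T2), (T3): it IS a topology on X.


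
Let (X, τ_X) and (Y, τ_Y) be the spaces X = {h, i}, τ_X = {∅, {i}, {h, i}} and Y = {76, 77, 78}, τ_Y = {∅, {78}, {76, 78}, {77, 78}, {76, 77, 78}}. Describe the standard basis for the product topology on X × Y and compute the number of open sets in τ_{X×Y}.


Basis B = {∅ × ∅, {i} × {78}, {h, i} × {78}, {i} × {76, 78}, {i} × {77, 78}, {i} × {76, 77, 78}, {h, i} × {76, 78}, {h, i} × {77, 78}, {h, i} × {76, 77, 78}}; |τ_{X×Y}| = 14.

Enumerate products U × V with U ∈ τ_X, V ∈ τ_Y (deduplicated):
  ∅ × ∅ = {} (∅)
  {i} × {78} = {(i,78)}
  {h, i} × {78} = {(h,78), (i,78)}
  {i} × {76, 78} = {(i,76), (i,78)}
  {i} × {77, 78} = {(i,77), (i,78)}
  {i} × {76, 77, 78} = {(i,76), (i,77), (i,78)}
  {h, i} × {76, 78} = {(h,76), (h,78), (i,76), (i,78)}
  {h, i} × {77, 78} = {(h,77), (h,78), (i,77), (i,78)}
  {h, i} × {76, 77, 78} = {(h,76), (h,77), (h,78), (i,76), (i,77), (i,78)}
These 9 distinct sets form the basis B.
Close under arbitrary unions to get τ_{X×Y}; counting gives |τ_{X×Y}| = 14.


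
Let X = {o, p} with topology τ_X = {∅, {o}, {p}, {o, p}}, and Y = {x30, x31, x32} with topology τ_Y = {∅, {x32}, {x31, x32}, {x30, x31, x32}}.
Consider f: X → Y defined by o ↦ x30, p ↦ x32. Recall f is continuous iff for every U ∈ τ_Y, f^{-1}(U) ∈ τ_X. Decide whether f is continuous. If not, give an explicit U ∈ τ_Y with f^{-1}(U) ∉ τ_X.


f IS continuous.

Compute f^{-1}(U) for each U ∈ τ_Y:
  U = ∅: f^{-1}(U) = ∅ ∈ τ_X ✓.
  U = {x32}: f^{-1}(U) = {p} ∈ τ_X ✓.
  U = {x31, x32}: f^{-1}(U) = {p} ∈ τ_X ✓.
  U = {x30, x31, x32}: f^{-1}(U) = {o, p} ∈ τ_X ✓.
Every preimage lies in τ_X, so f IS continuous.


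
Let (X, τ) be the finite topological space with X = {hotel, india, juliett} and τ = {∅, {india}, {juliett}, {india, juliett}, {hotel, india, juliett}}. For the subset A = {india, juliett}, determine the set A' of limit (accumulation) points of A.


A' = {hotel}

For each x ∈ X, list the open sets U ∈ τ with x ∈ U, then check whether U ∩ (A ∖ {x}) ≠ ∅ for every such U.
  x = hotel: opens ∋ x are {hotel, india, juliett}; each meets A ∖ {hotel}, so x IS a limit point.
  x = india: open {india} ∋ x has {india} ∩ (A ∖ {india}) = ∅, so x is NOT a limit point.
  x = juliett: open {juliett} ∋ x has {juliett} ∩ (A ∖ {juliett}) = ∅, so x is NOT a limit point.
Collecting: A' = {hotel}.


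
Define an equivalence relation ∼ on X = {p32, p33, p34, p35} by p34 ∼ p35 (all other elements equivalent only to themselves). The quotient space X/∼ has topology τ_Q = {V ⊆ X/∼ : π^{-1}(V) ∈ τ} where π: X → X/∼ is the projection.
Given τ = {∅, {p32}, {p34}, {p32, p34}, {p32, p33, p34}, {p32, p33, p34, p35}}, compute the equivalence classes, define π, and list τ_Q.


X/∼ = {[p32], [p33], [p34=p35]}; |τ_Q| = 3.

Equivalence classes: [p32], [p33], [p34=p35].
Quotient map π: X → X/∼ sends p32 ↦ [p32], p33 ↦ [p33], p34 ↦ [p34=p35], p35 ↦ [p34=p35].
For each subset V ⊆ X/∼, compute π^{-1}(V) ⊆ X and check whether π^{-1}(V) ∈ τ. V is open in τ_Q iff π^{-1}(V) ∈ τ.
  V = {}: π^{-1}(V) = ∅ ∈ τ ✓.
  V = {[p32]}: π^{-1}(V) = {p32} ∈ τ ✓.
  V = {[p33]}: π^{-1}(V) = {p33} ∉ τ ✗.
  V = {[p32], [p33]}: π^{-1}(V) = {p32, p33} ∉ τ ✗.
  V = {[p34=p35]}: π^{-1}(V) = {p34, p35} ∉ τ ✗.
  V = {[p32], [p34=p35]}: π^{-1}(V) = {p32, p34, p35} ∉ τ ✗.
  V = {[p33], [p34=p35]}: π^{-1}(V) = {p33, p34, p35} ∉ τ ✗.
  V = {[p32], [p33], [p34=p35]}: π^{-1}(V) = {p32, p33, p34, p35} ∈ τ ✓.
Open sets in the quotient: τ_Q = {{}, {[p32]}, {[p32], [p33], [p34=p35]}} (3 elements).


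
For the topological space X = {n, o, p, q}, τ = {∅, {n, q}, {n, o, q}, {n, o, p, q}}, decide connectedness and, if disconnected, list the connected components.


(X, τ) is connected.

Find clopen sets (U ∈ τ with X ∖ U ∈ τ):
  U = ∅, X ∖ U = {n, o, p, q} — both open, so U is clopen.
  U = {n, o, p, q}, X ∖ U = ∅ — both open, so U is clopen.
Only trivial clopens (∅ and X) exist, so (X, τ) is connected.
Compute connected components by grouping points that agree on all clopens:
  component: {n, o, p, q}


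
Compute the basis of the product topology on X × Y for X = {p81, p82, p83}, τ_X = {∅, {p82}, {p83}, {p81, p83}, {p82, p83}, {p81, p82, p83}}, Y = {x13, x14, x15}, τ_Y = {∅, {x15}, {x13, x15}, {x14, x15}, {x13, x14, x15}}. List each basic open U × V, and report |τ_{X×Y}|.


Basis B = {∅ × ∅, {p82} × {x15}, {p83} × {x15}, {p81, p83} × {x15}, {p82} × {x13, x15}, {p82} × {x14, x15}, {p82, p83} × {x15}, {p83} × {x13, x15}, {p83} × {x14, x15}, {p81, p82, p83} × {x15}, {p82} × {x13, x14, x15}, {p83} × {x13, x14, x15}, {p81, p83} × {x13, x15}, {p81, p83} × {x14, x15}, {p82, p83} × {x13, x15}, {p82, p83} × {x14, x15}, {p81, p83} × {x13, x14, x15}, {p81, p82, p83} × {x13, x15}, {p81, p82, p83} × {x14, x15}, {p82, p83} × {x13, x14, x15}, {p81, p82, p83} × {x13, x14, x15}}; |τ_{X×Y}| = 70.

Enumerate products U × V with U ∈ τ_X, V ∈ τ_Y (deduplicated):
  ∅ × ∅ = {} (∅)
  {p82} × {x15} = {(p82,x15)}
  {p83} × {x15} = {(p83,x15)}
  {p81, p83} × {x15} = {(p81,x15), (p83,x15)}
  {p82} × {x13, x15} = {(p82,x13), (p82,x15)}
  {p82} × {x14, x15} = {(p82,x14), (p82,x15)}
  {p82, p83} × {x15} = {(p82,x15), (p83,x15)}
  {p83} × {x13, x15} = {(p83,x13), (p83,x15)}
  {p83} × {x14, x15} = {(p83,x14), (p83,x15)}
  {p81, p82, p83} × {x15} = {(p81,x15), (p82,x15), (p83,x15)}
  {p82} × {x13, x14, x15} = {(p82,x13), (p82,x14), (p82,x15)}
  {p83} × {x13, x14, x15} = {(p83,x13), (p83,x14), (p83,x15)}
  {p81, p83} × {x13, x15} = {(p81,x13), (p81,x15), (p83,x13), (p83,x15)}
  {p81, p83} × {x14, x15} = {(p81,x14), (p81,x15), (p83,x14), (p83,x15)}
  {p82, p83} × {x13, x15} = {(p82,x13), (p82,x15), (p83,x13), (p83,x15)}
  {p82, p83} × {x14, x15} = {(p82,x14), (p82,x15), (p83,x14), (p83,x15)}
  {p81, p83} × {x13, x14, x15} = {(p81,x13), (p81,x14), (p81,x15), (p83,x13), (p83,x14), (p83,x15)}
  {p81, p82, p83} × {x13, x15} = {(p81,x13), (p81,x15), (p82,x13), (p82,x15), (p83,x13), (p83,x15)}
  {p81, p82, p83} × {x14, x15} = {(p81,x14), (p81,x15), (p82,x14), (p82,x15), (p83,x14), (p83,x15)}
  {p82, p83} × {x13, x14, x15} = {(p82,x13), (p82,x14), (p82,x15), (p83,x13), (p83,x14), (p83,x15)}
  {p81, p82, p83} × {x13, x14, x15} = {(p81,x13), (p81,x14), (p81,x15), (p82,x13), (p82,x14), (p82,x15), (p83,x13), (p83,x14), (p83,x15)}
These 21 distinct sets form the basis B.
Close under arbitrary unions to get τ_{X×Y}; counting gives |τ_{X×Y}| = 70.


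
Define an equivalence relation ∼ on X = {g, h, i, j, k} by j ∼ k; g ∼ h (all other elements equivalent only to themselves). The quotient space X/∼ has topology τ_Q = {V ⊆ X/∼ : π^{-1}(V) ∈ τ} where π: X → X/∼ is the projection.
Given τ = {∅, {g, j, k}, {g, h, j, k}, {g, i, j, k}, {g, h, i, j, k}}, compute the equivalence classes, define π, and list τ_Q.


X/∼ = {[g=h], [i], [j=k]}; |τ_Q| = 3.

Equivalence classes: [g=h], [i], [j=k].
Quotient map π: X → X/∼ sends g ↦ [g=h], h ↦ [g=h], i ↦ [i], j ↦ [j=k], k ↦ [j=k].
For each subset V ⊆ X/∼, compute π^{-1}(V) ⊆ X and check whether π^{-1}(V) ∈ τ. V is open in τ_Q iff π^{-1}(V) ∈ τ.
  V = {}: π^{-1}(V) = ∅ ∈ τ ✓.
  V = {[g=h]}: π^{-1}(V) = {g, h} ∉ τ ✗.
  V = {[i]}: π^{-1}(V) = {i} ∉ τ ✗.
  V = {[g=h], [i]}: π^{-1}(V) = {g, h, i} ∉ τ ✗.
  V = {[j=k]}: π^{-1}(V) = {j, k} ∉ τ ✗.
  V = {[g=h], [j=k]}: π^{-1}(V) = {g, h, j, k} ∈ τ ✓.
  V = {[i], [j=k]}: π^{-1}(V) = {i, j, k} ∉ τ ✗.
  V = {[g=h], [i], [j=k]}: π^{-1}(V) = {g, h, i, j, k} ∈ τ ✓.
Open sets in the quotient: τ_Q = {{}, {[g=h], [j=k]}, {[g=h], [i], [j=k]}} (3 elements).


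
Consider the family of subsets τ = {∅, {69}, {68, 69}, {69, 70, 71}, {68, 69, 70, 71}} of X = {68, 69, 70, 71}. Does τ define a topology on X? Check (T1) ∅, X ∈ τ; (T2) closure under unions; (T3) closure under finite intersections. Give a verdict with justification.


τ IS a topology on X.

Axiom (T1): ∅ ∈ τ? Yes; X ∈ τ? Yes.
Axiom (T2/T3): check pairwise unions and intersections of members of τ.
All pairwise intersections and unions checked — each lies in τ. Therefore τ satisfies (T1), (T2), (T3): it IS a topology on X.


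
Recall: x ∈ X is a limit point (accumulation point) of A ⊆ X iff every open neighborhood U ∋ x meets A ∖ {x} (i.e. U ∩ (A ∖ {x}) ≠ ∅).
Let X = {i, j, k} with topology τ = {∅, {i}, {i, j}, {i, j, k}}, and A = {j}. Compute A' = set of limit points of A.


A' = {k}

For each x ∈ X, list the open sets U ∈ τ with x ∈ U, then check whether U ∩ (A ∖ {x}) ≠ ∅ for every such U.
  x = i: open {i} ∋ x has {i} ∩ (A ∖ {i}) = ∅, so x is NOT a limit point.
  x = j: open {i, j} ∋ x has {i, j} ∩ (A ∖ {j}) = ∅, so x is NOT a limit point.
  x = k: opens ∋ x are {i, j, k}; each meets A ∖ {k}, so x IS a limit point.
Collecting: A' = {k}.


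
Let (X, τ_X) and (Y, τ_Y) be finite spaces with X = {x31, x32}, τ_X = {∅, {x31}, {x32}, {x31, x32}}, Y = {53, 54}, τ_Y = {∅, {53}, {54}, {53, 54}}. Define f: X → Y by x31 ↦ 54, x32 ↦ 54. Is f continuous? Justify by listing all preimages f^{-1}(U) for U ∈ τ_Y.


f IS continuous.

Compute f^{-1}(U) for each U ∈ τ_Y:
  U = ∅: f^{-1}(U) = ∅ ∈ τ_X ✓.
  U = {53}: f^{-1}(U) = ∅ ∈ τ_X ✓.
  U = {54}: f^{-1}(U) = {x31, x32} ∈ τ_X ✓.
  U = {53, 54}: f^{-1}(U) = {x31, x32} ∈ τ_X ✓.
Every preimage lies in τ_X, so f IS continuous.


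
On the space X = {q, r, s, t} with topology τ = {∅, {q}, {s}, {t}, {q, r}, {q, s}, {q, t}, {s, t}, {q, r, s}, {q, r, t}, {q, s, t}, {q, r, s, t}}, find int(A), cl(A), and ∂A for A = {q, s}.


int(A) = {q, s}, cl(A) = {q, r, s}, ∂A = {r}.

Closed sets in (X, τ) are complements of opens:
  closed(X, τ) = {∅, {r}, {s}, {t}, {q, r}, {r, s}, {r, t}, {s, t}, {q, r, s}, {q, r, t}, {r, s, t}, {q, r, s, t}}.
int(A) = ⋃ {U ∈ τ : U ⊆ A}. Opens contained in A: ∅, {q}, {s}, {q, s}.
Taking the union of these: int(A) = {q, s}.
cl(A) = ⋂ {C closed : A ⊆ C}. Closed sets containing A: {q, r, s}, {q, r, s, t}.
Intersecting these: cl(A) = {q, r, s}.
∂A = cl(A) ∖ int(A) = {q, r, s} ∖ {q, s} = {r}.


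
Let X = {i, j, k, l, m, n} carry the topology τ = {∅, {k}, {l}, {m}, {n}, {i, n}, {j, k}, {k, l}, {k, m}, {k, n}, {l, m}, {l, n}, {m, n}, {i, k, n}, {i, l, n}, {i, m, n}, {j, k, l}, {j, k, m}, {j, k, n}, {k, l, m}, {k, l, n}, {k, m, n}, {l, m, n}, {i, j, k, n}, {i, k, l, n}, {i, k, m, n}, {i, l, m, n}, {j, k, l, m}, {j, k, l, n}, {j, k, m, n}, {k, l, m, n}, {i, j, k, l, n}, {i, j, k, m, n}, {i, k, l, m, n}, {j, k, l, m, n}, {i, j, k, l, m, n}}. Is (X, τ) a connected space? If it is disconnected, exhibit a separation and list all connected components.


(X, τ) is disconnected; components = [{l}, {m}, {i, n}, {j, k}].

Find clopen sets (U ∈ τ with X ∖ U ∈ τ):
  U = ∅, X ∖ U = {i, j, k, l, m, n} — both open, so U is clopen.
  U = {l}, X ∖ U = {i, j, k, m, n} — both open, so U is clopen.
  U = {m}, X ∖ U = {i, j, k, l, n} — both open, so U is clopen.
  U = {i, n}, X ∖ U = {j, k, l, m} — both open, so U is clopen.
  U = {j, k}, X ∖ U = {i, l, m, n} — both open, so U is clopen.
  U = {l, m}, X ∖ U = {i, j, k, n} — both open, so U is clopen.
  U = {i, l, n}, X ∖ U = {j, k, m} — both open, so U is clopen.
  U = {i, m, n}, X ∖ U = {j, k, l} — both open, so U is clopen.
  U = {j, k, l}, X ∖ U = {i, m, n} — both open, so U is clopen.
  U = {j, k, m}, X ∖ U = {i, l, n} — both open, so U is clopen.
  U = {i, j, k, n}, X ∖ U = {l, m} — both open, so U is clopen.
  U = {i, l, m, n}, X ∖ U = {j, k} — both open, so U is clopen.
  U = {j, k, l, m}, X ∖ U = {i, n} — both open, so U is clopen.
  U = {i, j, k, l, n}, X ∖ U = {m} — both open, so U is clopen.
  U = {i, j, k, m, n}, X ∖ U = {l} — both open, so U is clopen.
  U = {i, j, k, l, m, n}, X ∖ U = ∅ — both open, so U is clopen.
Nontrivial clopen(s) exist: e.g. {i, j, k, l, n}. So (X, τ) is disconnected.
Compute connected components by grouping points that agree on all clopens:
  component: {l}
  component: {m}
  component: {i, n}
  component: {j, k}


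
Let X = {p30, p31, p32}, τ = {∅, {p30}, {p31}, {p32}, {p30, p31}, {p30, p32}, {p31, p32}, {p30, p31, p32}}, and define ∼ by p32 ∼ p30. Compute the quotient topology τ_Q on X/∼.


X/∼ = {[p30=p32], [p31]}; |τ_Q| = 4.

Equivalence classes: [p30=p32], [p31].
Quotient map π: X → X/∼ sends p30 ↦ [p30=p32], p31 ↦ [p31], p32 ↦ [p30=p32].
For each subset V ⊆ X/∼, compute π^{-1}(V) ⊆ X and check whether π^{-1}(V) ∈ τ. V is open in τ_Q iff π^{-1}(V) ∈ τ.
  V = {}: π^{-1}(V) = ∅ ∈ τ ✓.
  V = {[p30=p32]}: π^{-1}(V) = {p30, p32} ∈ τ ✓.
  V = {[p31]}: π^{-1}(V) = {p31} ∈ τ ✓.
  V = {[p30=p32], [p31]}: π^{-1}(V) = {p30, p31, p32} ∈ τ ✓.
Open sets in the quotient: τ_Q = {{}, {[p30=p32]}, {[p31]}, {[p30=p32], [p31]}} (4 elements).


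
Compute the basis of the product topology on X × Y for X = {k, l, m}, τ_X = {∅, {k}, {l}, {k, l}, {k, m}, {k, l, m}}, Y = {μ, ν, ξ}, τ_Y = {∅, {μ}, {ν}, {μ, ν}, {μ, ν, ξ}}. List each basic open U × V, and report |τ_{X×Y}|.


Basis B = {∅ × ∅, {k} × {μ}, {k} × {ν}, {l} × {μ}, {l} × {ν}, {k} × {μ, ν}, {k, l} × {μ}, {k, m} × {μ}, {k, l} × {ν}, {k, m} × {ν}, {l} × {μ, ν}, {k} × {μ, ν, ξ}, {k, l, m} × {μ}, {k, l, m} × {ν}, {l} × {μ, ν, ξ}, {k, l} × {μ, ν}, {k, m} × {μ, ν}, {k, l} × {μ, ν, ξ}, {k, m} × {μ, ν, ξ}, {k, l, m} × {μ, ν}, {k, l, m} × {μ, ν, ξ}}; |τ_{X×Y}| = 70.

Enumerate products U × V with U ∈ τ_X, V ∈ τ_Y (deduplicated):
  ∅ × ∅ = {} (∅)
  {k} × {μ} = {(k,μ)}
  {k} × {ν} = {(k,ν)}
  {l} × {μ} = {(l,μ)}
  {l} × {ν} = {(l,ν)}
  {k} × {μ, ν} = {(k,μ), (k,ν)}
  {k, l} × {μ} = {(k,μ), (l,μ)}
  {k, m} × {μ} = {(k,μ), (m,μ)}
  {k, l} × {ν} = {(k,ν), (l,ν)}
  {k, m} × {ν} = {(k,ν), (m,ν)}
  {l} × {μ, ν} = {(l,μ), (l,ν)}
  {k} × {μ, ν, ξ} = {(k,μ), (k,ν), (k,ξ)}
  {k, l, m} × {μ} = {(k,μ), (l,μ), (m,μ)}
  {k, l, m} × {ν} = {(k,ν), (l,ν), (m,ν)}
  {l} × {μ, ν, ξ} = {(l,μ), (l,ν), (l,ξ)}
  {k, l} × {μ, ν} = {(k,μ), (k,ν), (l,μ), (l,ν)}
  {k, m} × {μ, ν} = {(k,μ), (k,ν), (m,μ), (m,ν)}
  {k, l} × {μ, ν, ξ} = {(k,μ), (k,ν), (k,ξ), (l,μ), (l,ν), (l,ξ)}
  {k, m} × {μ, ν, ξ} = {(k,μ), (k,ν), (k,ξ), (m,μ), (m,ν), (m,ξ)}
  {k, l, m} × {μ, ν} = {(k,μ), (k,ν), (l,μ), (l,ν), (m,μ), (m,ν)}
  {k, l, m} × {μ, ν, ξ} = {(k,μ), (k,ν), (k,ξ), (l,μ), (l,ν), (l,ξ), (m,μ), (m,ν), (m,ξ)}
These 21 distinct sets form the basis B.
Close under arbitrary unions to get τ_{X×Y}; counting gives |τ_{X×Y}| = 70.


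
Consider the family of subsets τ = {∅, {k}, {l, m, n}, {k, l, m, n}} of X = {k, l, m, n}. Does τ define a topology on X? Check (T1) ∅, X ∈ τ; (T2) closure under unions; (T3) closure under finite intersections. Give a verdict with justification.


τ IS a topology on X.

Axiom (T1): ∅ ∈ τ? Yes; X ∈ τ? Yes.
Axiom (T2/T3): check pairwise unions and intersections of members of τ.
All pairwise intersections and unions checked — each lies in τ. Therefore τ satisfies (T1), (T2), (T3): it IS a topology on X.


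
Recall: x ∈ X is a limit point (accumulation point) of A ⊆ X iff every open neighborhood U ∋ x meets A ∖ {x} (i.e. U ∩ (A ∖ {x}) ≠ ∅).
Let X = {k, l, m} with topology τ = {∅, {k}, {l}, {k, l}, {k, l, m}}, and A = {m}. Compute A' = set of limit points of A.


A' = ∅

For each x ∈ X, list the open sets U ∈ τ with x ∈ U, then check whether U ∩ (A ∖ {x}) ≠ ∅ for every such U.
  x = k: open {k} ∋ x has {k} ∩ (A ∖ {k}) = ∅, so x is NOT a limit point.
  x = l: open {l} ∋ x has {l} ∩ (A ∖ {l}) = ∅, so x is NOT a limit point.
  x = m: open {k, l, m} ∋ x has {k, l, m} ∩ (A ∖ {m}) = ∅, so x is NOT a limit point.
Collecting: A' = ∅.


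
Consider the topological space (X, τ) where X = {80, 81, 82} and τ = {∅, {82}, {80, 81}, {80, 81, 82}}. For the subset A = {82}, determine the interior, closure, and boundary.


int(A) = {82}, cl(A) = {82}, ∂A = ∅.

Closed sets in (X, τ) are complements of opens:
  closed(X, τ) = {∅, {82}, {80, 81}, {80, 81, 82}}.
int(A) = ⋃ {U ∈ τ : U ⊆ A}. Opens contained in A: ∅, {82}.
Taking the union of these: int(A) = {82}.
cl(A) = ⋂ {C closed : A ⊆ C}. Closed sets containing A: {82}, {80, 81, 82}.
Intersecting these: cl(A) = {82}.
∂A = cl(A) ∖ int(A) = {82} ∖ {82} = ∅.


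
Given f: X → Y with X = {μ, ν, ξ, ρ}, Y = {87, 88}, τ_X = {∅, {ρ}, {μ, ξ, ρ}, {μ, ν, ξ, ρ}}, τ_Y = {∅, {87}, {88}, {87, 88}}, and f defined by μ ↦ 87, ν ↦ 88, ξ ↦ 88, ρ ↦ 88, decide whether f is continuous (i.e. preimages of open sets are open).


f is NOT continuous.

Compute f^{-1}(U) for each U ∈ τ_Y:
  U = ∅: f^{-1}(U) = ∅ ∈ τ_X ✓.
  U = {87}: f^{-1}(U) = {μ} ∉ τ_X ✗.
  U = {88}: f^{-1}(U) = {ν, ξ, ρ} ∉ τ_X ✗.
  U = {87, 88}: f^{-1}(U) = {μ, ν, ξ, ρ} ∈ τ_X ✓.
Found U = {87} with f^{-1}(U) = {μ} not in τ_X. Therefore f is NOT continuous.


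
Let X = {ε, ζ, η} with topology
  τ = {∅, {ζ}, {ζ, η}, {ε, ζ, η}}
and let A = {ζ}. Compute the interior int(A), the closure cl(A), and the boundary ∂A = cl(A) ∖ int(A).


int(A) = {ζ}, cl(A) = {ε, ζ, η}, ∂A = {ε, η}.

Closed sets in (X, τ) are complements of opens:
  closed(X, τ) = {∅, {ε}, {ε, η}, {ε, ζ, η}}.
int(A) = ⋃ {U ∈ τ : U ⊆ A}. Opens contained in A: ∅, {ζ}.
Taking the union of these: int(A) = {ζ}.
cl(A) = ⋂ {C closed : A ⊆ C}. Closed sets containing A: {ε, ζ, η}.
Intersecting these: cl(A) = {ε, ζ, η}.
∂A = cl(A) ∖ int(A) = {ε, ζ, η} ∖ {ζ} = {ε, η}.


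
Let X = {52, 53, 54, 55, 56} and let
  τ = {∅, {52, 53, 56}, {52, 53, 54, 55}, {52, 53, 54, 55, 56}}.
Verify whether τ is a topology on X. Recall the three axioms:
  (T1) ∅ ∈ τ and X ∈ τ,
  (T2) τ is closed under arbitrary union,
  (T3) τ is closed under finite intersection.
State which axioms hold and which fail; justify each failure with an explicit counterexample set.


τ is NOT a topology on X.

Axiom (T1): ∅ ∈ τ? Yes; X ∈ τ? Yes.
Axiom (T2/T3): check pairwise unions and intersections of members of τ.
Counterexample for (T3): {52, 53, 56} ∩ {52, 53, 54, 55} = {52, 53} ∉ τ. Therefore τ is NOT a topology.
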